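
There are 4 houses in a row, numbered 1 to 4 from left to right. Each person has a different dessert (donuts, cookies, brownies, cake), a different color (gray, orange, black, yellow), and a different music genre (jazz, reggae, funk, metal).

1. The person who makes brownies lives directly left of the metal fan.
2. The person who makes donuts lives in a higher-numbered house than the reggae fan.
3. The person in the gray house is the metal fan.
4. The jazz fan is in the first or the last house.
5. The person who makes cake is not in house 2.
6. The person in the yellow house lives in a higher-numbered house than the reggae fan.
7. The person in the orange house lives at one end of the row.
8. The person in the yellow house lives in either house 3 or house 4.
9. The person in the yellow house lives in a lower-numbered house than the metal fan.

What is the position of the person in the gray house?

4

The person in the yellow house is in house 3 (clue 9).
The metal fan is in house 4 (clue 9).
From clue 1, the person who makes brownies must be in house 3.
The person in the gray house is in house 4 (clue 3).
That leaves orange as the color for house 1.
House 2's color must be black (nothing else left).
That leaves jazz as the music genre for house 1.
That leaves reggae as the music genre for house 2.
The only music genre still possible for house 3 is funk.
Clue 2: the person who makes donuts is in house 4.
So house 1 gets cake for dessert.
The only dessert still possible for house 2 is cookies.
So: house 1 = cake/orange/jazz, house 2 = cookies/black/reggae, house 3 = brownies/yellow/funk, house 4 = donuts/gray/metal.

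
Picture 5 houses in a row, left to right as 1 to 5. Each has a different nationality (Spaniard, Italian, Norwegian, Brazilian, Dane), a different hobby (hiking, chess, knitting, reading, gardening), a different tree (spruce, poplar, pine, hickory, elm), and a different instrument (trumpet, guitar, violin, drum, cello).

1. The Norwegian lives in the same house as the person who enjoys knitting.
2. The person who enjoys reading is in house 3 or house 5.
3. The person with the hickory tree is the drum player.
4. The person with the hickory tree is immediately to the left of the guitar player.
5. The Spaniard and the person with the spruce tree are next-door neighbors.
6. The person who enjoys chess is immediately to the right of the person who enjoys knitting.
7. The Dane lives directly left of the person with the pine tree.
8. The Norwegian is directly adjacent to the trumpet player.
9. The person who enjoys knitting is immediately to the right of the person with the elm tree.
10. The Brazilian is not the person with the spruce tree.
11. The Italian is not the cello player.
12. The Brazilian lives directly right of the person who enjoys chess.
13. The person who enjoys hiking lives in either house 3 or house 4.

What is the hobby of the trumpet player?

House 1 hobby: only gardening fits.
House 5's hobby must be reading (nothing else left).
House 2's hobby must be knitting (nothing else left).
The Norwegian is in house 2 (clue 1).
From clue 6, the person who enjoys chess must be in house 3.
By clue 9, the person with the elm tree is in house 1.
Clue 12: the Brazilian is in house 4.
So house 4 gets hiking for hobby.
Clue 10 places the person with the spruce tree in house 2.
The only tree still possible for house 3 is hickory.
The only tree still possible for house 4 is pine.
House 5 tree: only poplar fits.
The drum player is in house 3 (clue 3).
The guitar player is in house 4 (clue 4).
From clue 7, the Dane must be in house 3.
House 5's nationality must be Italian (nothing else left).
House 1's nationality must be Spaniard (nothing else left).
House 1's instrument must be trumpet (nothing else left).
The only instrument still possible for house 2 is cello.
So house 5 gets violin for instrument.
So: house 1 = Spaniard/gardening/elm/trumpet, house 2 = Norwegian/knitting/spruce/cello, house 3 = Dane/chess/hickory/drum, house 4 = Brazilian/hiking/pine/guitar, house 5 = Italian/reading/poplar/violin.

gardening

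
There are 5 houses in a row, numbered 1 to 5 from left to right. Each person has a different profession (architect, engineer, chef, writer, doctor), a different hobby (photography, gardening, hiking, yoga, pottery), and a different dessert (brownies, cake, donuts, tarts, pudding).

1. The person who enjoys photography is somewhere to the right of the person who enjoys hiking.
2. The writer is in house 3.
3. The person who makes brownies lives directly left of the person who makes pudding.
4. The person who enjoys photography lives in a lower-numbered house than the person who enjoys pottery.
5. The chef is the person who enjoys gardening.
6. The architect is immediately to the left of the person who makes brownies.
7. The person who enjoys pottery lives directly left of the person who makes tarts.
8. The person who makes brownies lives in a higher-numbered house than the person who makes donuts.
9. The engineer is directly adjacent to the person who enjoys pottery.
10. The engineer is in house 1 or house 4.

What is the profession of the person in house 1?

architect

By clue 2, the writer is in house 3.
By clue 10, the engineer is in house 4.
Clue 9 places the person who enjoys pottery in house 3.
House 4's hobby must be yoga (nothing else left).
So house 5 gets gardening for hobby.
Clue 1: the person who enjoys hiking is in house 1.
From clue 5, the chef must be in house 5.
Clue 7: the person who makes tarts is in house 4.
House 2's hobby must be photography (nothing else left).
House 3 dessert: only pudding fits.
That leaves cake as the dessert for house 5.
By clue 6, the architect is in house 1.
From clue 8, the person who makes donuts must be in house 1.
House 2's profession must be doctor (nothing else left).
The only dessert still possible for house 2 is brownies.
So: house 1 = architect/hiking/donuts, house 2 = doctor/photography/brownies, house 3 = writer/pottery/pudding, house 4 = engineer/yoga/tarts, house 5 = chef/gardening/cake.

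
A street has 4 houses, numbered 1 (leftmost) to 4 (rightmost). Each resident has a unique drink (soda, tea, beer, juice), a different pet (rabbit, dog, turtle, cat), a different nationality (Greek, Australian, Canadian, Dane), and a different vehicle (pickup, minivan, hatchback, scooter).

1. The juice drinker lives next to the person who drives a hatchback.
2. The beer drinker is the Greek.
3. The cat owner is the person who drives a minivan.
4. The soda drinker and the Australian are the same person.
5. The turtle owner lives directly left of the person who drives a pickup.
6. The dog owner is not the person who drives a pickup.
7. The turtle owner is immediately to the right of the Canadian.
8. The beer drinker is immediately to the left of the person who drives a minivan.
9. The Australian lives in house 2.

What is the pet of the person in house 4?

cat

Clue 9: the Australian is in house 2.
The only nationality still possible for house 1 is Canadian.
Clue 2 places the beer drinker in house 3.
By clue 2, the Greek is in house 3.
The soda drinker is in house 2 (clue 4).
Clue 7: the turtle owner is in house 2.
The person who drives a minivan is in house 4 (clue 8).
The only nationality still possible for house 4 is Dane.
The cat owner is in house 4 (clue 3).
House 3 pet: only rabbit fits.
House 1 vehicle: only scooter fits.
House 2 vehicle: only hatchback fits.
House 3 vehicle: only pickup fits.
Clue 1: the juice drinker is in house 1.
House 4's drink must be tea (nothing else left).
House 1 pet: only dog fits.
So: house 1 = juice/dog/Canadian/scooter, house 2 = soda/turtle/Australian/hatchback, house 3 = beer/rabbit/Greek/pickup, house 4 = tea/cat/Dane/minivan.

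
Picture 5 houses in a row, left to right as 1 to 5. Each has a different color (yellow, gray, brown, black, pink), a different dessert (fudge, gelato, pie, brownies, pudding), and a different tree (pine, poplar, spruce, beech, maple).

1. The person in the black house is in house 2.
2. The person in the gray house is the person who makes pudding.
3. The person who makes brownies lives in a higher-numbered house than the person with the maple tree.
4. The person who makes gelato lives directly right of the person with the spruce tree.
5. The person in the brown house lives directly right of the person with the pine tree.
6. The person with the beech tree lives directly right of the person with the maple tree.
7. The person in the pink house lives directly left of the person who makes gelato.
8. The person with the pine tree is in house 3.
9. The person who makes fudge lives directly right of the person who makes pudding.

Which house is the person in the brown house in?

4

From clue 1, the person in the black house must be in house 2.
The person with the pine tree is in house 3 (clue 8).
Clue 5: the person in the brown house is in house 4.
That leaves pink as the color for house 1.
That leaves yellow as the color for house 5.
Clue 2: the person who makes pudding is in house 3.
The person who makes gelato is in house 2 (clue 7).
The person who makes fudge is in house 4 (clue 9).
House 3's color must be gray (nothing else left).
The only dessert still possible for house 1 is pie.
That leaves brownies as the dessert for house 5.
Clue 4 places the person with the spruce tree in house 1.
So house 4 gets maple for tree.
The person with the beech tree is in house 5 (clue 6).
That leaves poplar as the tree for house 2.
So: house 1 = pink/pie/spruce, house 2 = black/gelato/poplar, house 3 = gray/pudding/pine, house 4 = brown/fudge/maple, house 5 = yellow/brownies/beech.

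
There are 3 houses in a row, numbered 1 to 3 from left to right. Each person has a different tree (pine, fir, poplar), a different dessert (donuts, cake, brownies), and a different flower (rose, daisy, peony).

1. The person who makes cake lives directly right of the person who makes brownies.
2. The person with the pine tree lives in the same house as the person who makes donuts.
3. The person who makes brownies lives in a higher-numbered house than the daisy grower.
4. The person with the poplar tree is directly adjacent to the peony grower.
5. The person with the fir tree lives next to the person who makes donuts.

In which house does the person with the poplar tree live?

3

From clue 3, the person who makes brownies must be in house 2.
By clue 3, the daisy grower is in house 1.
House 1 dessert: only donuts fits.
House 3's dessert must be cake (nothing else left).
Clue 2 places the person with the pine tree in house 1.
From clue 5, the person with the fir tree must be in house 2.
So house 3 gets poplar for tree.
Clue 4 places the peony grower in house 2.
The only flower still possible for house 3 is rose.
So: house 1 = pine/donuts/daisy, house 2 = fir/brownies/peony, house 3 = poplar/cake/rose.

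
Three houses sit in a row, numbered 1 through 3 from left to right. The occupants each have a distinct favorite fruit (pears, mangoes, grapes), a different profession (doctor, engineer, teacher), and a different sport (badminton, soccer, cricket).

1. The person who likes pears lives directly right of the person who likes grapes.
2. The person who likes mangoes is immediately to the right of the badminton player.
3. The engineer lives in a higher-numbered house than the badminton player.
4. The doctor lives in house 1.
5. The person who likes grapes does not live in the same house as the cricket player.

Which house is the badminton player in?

By clue 4, the doctor is in house 1.
So house 1 gets grapes for favorite fruit.
The person who likes pears is in house 2 (clue 1).
House 3 favorite fruit: only mangoes fits.
By clue 2, the badminton player is in house 2.
Clue 3: the engineer is in house 3.
House 2 profession: only teacher fits.
That leaves soccer as the sport for house 1.
So house 3 gets cricket for sport.
So: house 1 = grapes/doctor/soccer, house 2 = pears/teacher/badminton, house 3 = mangoes/engineer/cricket.

2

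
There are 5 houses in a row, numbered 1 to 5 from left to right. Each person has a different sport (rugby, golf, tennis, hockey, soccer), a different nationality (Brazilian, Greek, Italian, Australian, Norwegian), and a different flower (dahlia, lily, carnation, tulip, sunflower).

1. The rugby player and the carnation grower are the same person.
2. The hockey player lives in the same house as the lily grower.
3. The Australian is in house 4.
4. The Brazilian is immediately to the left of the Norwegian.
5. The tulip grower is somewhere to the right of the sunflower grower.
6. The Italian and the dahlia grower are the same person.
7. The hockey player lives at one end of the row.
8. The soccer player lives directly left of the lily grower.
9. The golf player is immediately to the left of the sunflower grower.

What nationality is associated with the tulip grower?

Australian

From clue 3, the Australian must be in house 4.
Clue 2: the hockey player is in house 5.
From clue 2, the lily grower must be in house 5.
Clue 8 places the soccer player in house 4.
So house 5 gets Greek for nationality.
House 4's flower must be tulip (nothing else left).
The golf player is narrowed to house 1 or 2; consider each.
Placing it in house 2 leads to a contradiction, so it's in house 1.
Clue 9: the sunflower grower is in house 2.
From clue 1, the rugby player must be in house 3.
The carnation grower is in house 3 (clue 1).
The only sport still possible for house 2 is tennis.
So house 1 gets dahlia for flower.
From clue 6, the Italian must be in house 1.
House 3's nationality must be Norwegian (nothing else left).
House 2 nationality: only Brazilian fits.
So: house 1 = golf/Italian/dahlia, house 2 = tennis/Brazilian/sunflower, house 3 = rugby/Norwegian/carnation, house 4 = soccer/Australian/tulip, house 5 = hockey/Greek/lily.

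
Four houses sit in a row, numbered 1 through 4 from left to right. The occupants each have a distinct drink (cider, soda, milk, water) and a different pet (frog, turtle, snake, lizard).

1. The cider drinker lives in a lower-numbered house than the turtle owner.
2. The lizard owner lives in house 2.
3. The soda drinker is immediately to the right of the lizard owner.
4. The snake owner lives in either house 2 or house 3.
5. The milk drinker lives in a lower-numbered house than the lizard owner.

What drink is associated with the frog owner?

milk

The lizard owner is in house 2 (clue 2).
By clue 3, the soda drinker is in house 3.
By clue 5, the milk drinker is in house 1.
That leaves water as the drink for house 4.
House 1's pet must be frog (nothing else left).
House 4 pet: only turtle fits.
So house 2 gets cider for drink.
That leaves snake as the pet for house 3.
So: house 1 = milk/frog, house 2 = cider/lizard, house 3 = soda/snake, house 4 = water/turtle.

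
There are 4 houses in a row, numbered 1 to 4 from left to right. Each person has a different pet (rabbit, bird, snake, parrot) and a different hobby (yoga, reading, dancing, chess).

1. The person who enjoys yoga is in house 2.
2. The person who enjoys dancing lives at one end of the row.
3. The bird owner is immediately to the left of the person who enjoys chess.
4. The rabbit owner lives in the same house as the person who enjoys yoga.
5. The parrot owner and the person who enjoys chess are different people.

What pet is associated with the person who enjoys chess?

snake

The person who enjoys yoga is in house 2 (clue 1).
By clue 4, the rabbit owner is in house 2.
From clue 3, the bird owner must be in house 3.
Clue 3 places the person who enjoys chess in house 4.
So house 1 gets parrot for pet.
So house 4 gets snake for pet.
The only hobby still possible for house 3 is reading.
House 1's hobby must be dancing (nothing else left).
So: house 1 = parrot/dancing, house 2 = rabbit/yoga, house 3 = bird/reading, house 4 = snake/chess.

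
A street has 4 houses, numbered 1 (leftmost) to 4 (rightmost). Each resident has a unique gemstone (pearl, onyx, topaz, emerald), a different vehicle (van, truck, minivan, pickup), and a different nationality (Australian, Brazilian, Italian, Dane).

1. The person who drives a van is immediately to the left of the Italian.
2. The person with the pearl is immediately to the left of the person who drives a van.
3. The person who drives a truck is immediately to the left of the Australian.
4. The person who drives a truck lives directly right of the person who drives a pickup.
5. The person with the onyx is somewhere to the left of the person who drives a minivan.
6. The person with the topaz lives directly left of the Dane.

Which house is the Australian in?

3

The only gemstone still possible for house 4 is emerald.
The only vehicle still possible for house 1 is pickup.
That leaves minivan as the vehicle for house 4.
House 1's nationality must be Brazilian (nothing else left).
Clue 4: the person who drives a truck is in house 2.
So house 3 gets van for vehicle.
So house 2 gets Dane for nationality.
By clue 1, the Italian is in house 4.
Clue 2 places the person with the pearl in house 2.
The Australian is in house 3 (clue 3).
The person with the topaz is in house 1 (clue 6).
That leaves onyx as the gemstone for house 3.
So: house 1 = topaz/pickup/Brazilian, house 2 = pearl/truck/Dane, house 3 = onyx/van/Australian, house 4 = emerald/minivan/Italian.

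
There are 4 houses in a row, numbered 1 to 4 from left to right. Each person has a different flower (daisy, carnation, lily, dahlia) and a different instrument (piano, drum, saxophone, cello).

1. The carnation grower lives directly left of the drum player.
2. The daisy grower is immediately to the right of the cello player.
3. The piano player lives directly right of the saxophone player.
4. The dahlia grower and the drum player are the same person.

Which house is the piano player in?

The carnation grower is narrowed to house 1 or 2 or 3; consider each.
Placing it in house 1 and house 2 leads to a contradiction, so it's in house 3.
From clue 1, the drum player must be in house 4.
Clue 4 places the dahlia grower in house 4.
House 1 flower: only lily fits.
House 2's flower must be daisy (nothing else left).
Clue 2 places the cello player in house 1.
The only instrument still possible for house 3 is piano.
The only instrument still possible for house 2 is saxophone.
So: house 1 = lily/cello, house 2 = daisy/saxophone, house 3 = carnation/piano, house 4 = dahlia/drum.

3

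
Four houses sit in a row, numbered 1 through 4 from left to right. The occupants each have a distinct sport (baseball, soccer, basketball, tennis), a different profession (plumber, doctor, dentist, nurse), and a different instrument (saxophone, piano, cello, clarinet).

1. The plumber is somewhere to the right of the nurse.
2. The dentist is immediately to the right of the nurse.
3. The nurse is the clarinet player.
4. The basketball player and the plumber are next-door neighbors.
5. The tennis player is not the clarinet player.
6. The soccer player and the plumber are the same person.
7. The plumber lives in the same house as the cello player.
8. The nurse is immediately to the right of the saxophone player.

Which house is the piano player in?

3

So house 1 gets doctor for profession.
So house 2 gets nurse for profession.
Clue 2: the dentist is in house 3.
Clue 3: the clarinet player is in house 2.
From clue 8, the saxophone player must be in house 1.
That leaves plumber as the profession for house 4.
From clue 4, the basketball player must be in house 3.
Clue 6: the soccer player is in house 4.
Clue 7: the cello player is in house 4.
The only sport still possible for house 1 is tennis.
House 2 sport: only baseball fits.
House 3 instrument: only piano fits.
So: house 1 = tennis/doctor/saxophone, house 2 = baseball/nurse/clarinet, house 3 = basketball/dentist/piano, house 4 = soccer/plumber/cello.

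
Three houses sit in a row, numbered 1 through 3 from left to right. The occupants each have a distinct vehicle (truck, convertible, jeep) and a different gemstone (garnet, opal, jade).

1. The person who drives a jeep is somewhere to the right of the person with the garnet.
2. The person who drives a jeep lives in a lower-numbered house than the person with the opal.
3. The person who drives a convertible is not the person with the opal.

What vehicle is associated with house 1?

convertible

Clue 2 places the person who drives a jeep in house 2.
Clue 2: the person with the opal is in house 3.
House 3 vehicle: only truck fits.
The person with the garnet is in house 1 (clue 1).
So house 1 gets convertible for vehicle.
The only gemstone still possible for house 2 is jade.
So: house 1 = convertible/garnet, house 2 = jeep/jade, house 3 = truck/opal.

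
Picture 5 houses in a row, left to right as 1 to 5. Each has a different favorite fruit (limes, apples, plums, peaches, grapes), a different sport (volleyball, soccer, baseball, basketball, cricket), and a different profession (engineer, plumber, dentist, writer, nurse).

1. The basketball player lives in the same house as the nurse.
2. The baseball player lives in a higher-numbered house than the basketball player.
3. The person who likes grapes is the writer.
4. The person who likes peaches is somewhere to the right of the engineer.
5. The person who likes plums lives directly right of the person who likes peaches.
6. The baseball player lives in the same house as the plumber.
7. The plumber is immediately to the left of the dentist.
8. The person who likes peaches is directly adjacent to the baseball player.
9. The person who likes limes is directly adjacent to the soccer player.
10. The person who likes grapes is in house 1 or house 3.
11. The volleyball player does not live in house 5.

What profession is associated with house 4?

That leaves dentist as the profession for house 5.
From clue 7, the plumber must be in house 4.
From clue 6, the baseball player must be in house 4.
Clue 8: the person who likes peaches is in house 3.
So house 1 gets grapes for favorite fruit.
The writer is in house 1 (clue 3).
By clue 5, the person who likes plums is in house 4.
So house 5 gets apples for favorite fruit.
The only profession still possible for house 3 is nurse.
Clue 1: the basketball player is in house 3.
House 2 favorite fruit: only limes fits.
That leaves cricket as the sport for house 5.
So house 2 gets engineer for profession.
House 1 sport: only soccer fits.
House 2 sport: only volleyball fits.
So: house 1 = grapes/soccer/writer, house 2 = limes/volleyball/engineer, house 3 = peaches/basketball/nurse, house 4 = plums/baseball/plumber, house 5 = apples/cricket/dentist.

plumber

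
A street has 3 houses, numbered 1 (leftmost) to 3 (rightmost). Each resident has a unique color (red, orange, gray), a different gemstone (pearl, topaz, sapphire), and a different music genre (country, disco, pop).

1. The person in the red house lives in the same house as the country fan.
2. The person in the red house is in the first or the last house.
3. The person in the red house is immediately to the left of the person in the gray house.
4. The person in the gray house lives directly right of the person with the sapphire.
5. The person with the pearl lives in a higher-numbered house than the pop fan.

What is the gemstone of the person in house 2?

From clue 3, the person in the red house must be in house 1.
By clue 3, the person in the gray house is in house 2.
By clue 4, the person with the sapphire is in house 1.
So house 3 gets orange for color.
By clue 1, the country fan is in house 1.
House 2's music genre must be pop (nothing else left).
That leaves disco as the music genre for house 3.
Clue 5: the person with the pearl is in house 3.
House 2's gemstone must be topaz (nothing else left).
So: house 1 = red/sapphire/country, house 2 = gray/topaz/pop, house 3 = orange/pearl/disco.

topaz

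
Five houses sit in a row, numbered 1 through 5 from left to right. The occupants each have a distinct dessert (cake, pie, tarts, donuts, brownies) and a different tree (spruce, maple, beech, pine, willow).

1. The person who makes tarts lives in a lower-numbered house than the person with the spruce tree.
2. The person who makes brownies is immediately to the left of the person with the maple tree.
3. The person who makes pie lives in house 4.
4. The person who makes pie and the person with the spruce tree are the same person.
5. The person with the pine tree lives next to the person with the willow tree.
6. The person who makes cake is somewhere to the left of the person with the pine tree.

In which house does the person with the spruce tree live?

Clue 3: the person who makes pie is in house 4.
By clue 4, the person with the spruce tree is in house 4.
House 5 dessert: only donuts fits.
That leaves tarts as the dessert for house 3.
House 5's tree must be beech (nothing else left).
House 1 tree: only willow fits.
The person with the pine tree is in house 2 (clue 5).
Clue 6 places the person who makes cake in house 1.
House 2's dessert must be brownies (nothing else left).
House 3 tree: only maple fits.
So: house 1 = cake/willow, house 2 = brownies/pine, house 3 = tarts/maple, house 4 = pie/spruce, house 5 = donuts/beech.

4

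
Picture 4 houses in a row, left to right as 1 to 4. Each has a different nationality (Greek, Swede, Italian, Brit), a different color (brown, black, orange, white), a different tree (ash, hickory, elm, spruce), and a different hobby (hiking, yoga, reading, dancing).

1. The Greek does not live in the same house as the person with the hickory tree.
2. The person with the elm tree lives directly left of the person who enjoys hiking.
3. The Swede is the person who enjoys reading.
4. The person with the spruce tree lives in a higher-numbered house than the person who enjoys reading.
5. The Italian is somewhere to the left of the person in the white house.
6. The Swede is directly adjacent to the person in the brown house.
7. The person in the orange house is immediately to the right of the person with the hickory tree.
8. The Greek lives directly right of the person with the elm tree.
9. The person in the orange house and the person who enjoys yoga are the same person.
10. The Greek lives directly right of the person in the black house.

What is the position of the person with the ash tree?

2

The Greek is narrowed to house 2 or 3 or 4; consider each.
Placing it in house 3 and house 4 leads to a contradiction, so it's in house 2.
By clue 8, the person with the elm tree is in house 1.
The person in the black house is in house 1 (clue 10).
So house 4 gets Brit for nationality.
From clue 2, the person who enjoys hiking must be in house 2.
By clue 7, the person in the orange house is in house 4.
By clue 9, the person who enjoys yoga is in house 4.
So house 3 gets white for color.
So house 3 gets hickory for tree.
Clue 5: the Italian is in house 1.
House 3's nationality must be Swede (nothing else left).
The only color still possible for house 2 is brown.
By clue 3, the person who enjoys reading is in house 3.
From clue 4, the person with the spruce tree must be in house 4.
So house 2 gets ash for tree.
That leaves dancing as the hobby for house 1.
So: house 1 = Italian/black/elm/dancing, house 2 = Greek/brown/ash/hiking, house 3 = Swede/white/hickory/reading, house 4 = Brit/orange/spruce/yoga.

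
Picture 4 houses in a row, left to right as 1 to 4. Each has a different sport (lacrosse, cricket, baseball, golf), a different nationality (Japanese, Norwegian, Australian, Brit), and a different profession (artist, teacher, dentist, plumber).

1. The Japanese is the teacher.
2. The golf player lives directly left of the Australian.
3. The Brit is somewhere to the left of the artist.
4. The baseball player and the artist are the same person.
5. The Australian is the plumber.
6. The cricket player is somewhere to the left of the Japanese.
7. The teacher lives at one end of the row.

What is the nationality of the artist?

Norwegian

Clue 1 places the Japanese in house 4.
Clue 1: the teacher is in house 4.
So house 1 gets dentist for profession.
So house 4 gets lacrosse for sport.
The baseball player is narrowed to house 2 or 3; consider each.
Placing it in house 2 leads to a contradiction, so it's in house 3.
Clue 4: the artist is in house 3.
House 2 profession: only plumber fits.
By clue 5, the Australian is in house 2.
The only nationality still possible for house 1 is Brit.
So house 3 gets Norwegian for nationality.
Clue 2 places the golf player in house 1.
The only sport still possible for house 2 is cricket.
So: house 1 = golf/Brit/dentist, house 2 = cricket/Australian/plumber, house 3 = baseball/Norwegian/artist, house 4 = lacrosse/Japanese/teacher.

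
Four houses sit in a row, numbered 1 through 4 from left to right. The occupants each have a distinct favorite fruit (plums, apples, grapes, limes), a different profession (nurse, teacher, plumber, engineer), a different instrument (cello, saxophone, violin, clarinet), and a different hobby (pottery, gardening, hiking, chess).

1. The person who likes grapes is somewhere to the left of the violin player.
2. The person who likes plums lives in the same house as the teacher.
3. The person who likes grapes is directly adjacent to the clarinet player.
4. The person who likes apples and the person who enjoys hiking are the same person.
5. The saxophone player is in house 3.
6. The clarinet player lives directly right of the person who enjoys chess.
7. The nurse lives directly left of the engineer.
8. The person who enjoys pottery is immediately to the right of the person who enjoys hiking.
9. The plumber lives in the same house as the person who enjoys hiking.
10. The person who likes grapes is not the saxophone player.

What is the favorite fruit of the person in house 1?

From clue 5, the saxophone player must be in house 3.
The only instrument still possible for house 1 is cello.
By clue 3, the person who likes grapes is in house 1.
From clue 3, the clarinet player must be in house 2.
Clue 6: the person who enjoys chess is in house 1.
So house 4 gets violin for instrument.
House 1 profession: only nurse fits.
From clue 7, the engineer must be in house 2.
So house 4 gets teacher for profession.
Clue 2 places the person who likes plums in house 4.
Clue 9: the person who enjoys hiking is in house 3.
The only profession still possible for house 3 is plumber.
House 2's hobby must be gardening (nothing else left).
House 4 hobby: only pottery fits.
By clue 4, the person who likes apples is in house 3.
House 2's favorite fruit must be limes (nothing else left).
So: house 1 = grapes/nurse/cello/chess, house 2 = limes/engineer/clarinet/gardening, house 3 = apples/plumber/saxophone/hiking, house 4 = plums/teacher/violin/pottery.

grapes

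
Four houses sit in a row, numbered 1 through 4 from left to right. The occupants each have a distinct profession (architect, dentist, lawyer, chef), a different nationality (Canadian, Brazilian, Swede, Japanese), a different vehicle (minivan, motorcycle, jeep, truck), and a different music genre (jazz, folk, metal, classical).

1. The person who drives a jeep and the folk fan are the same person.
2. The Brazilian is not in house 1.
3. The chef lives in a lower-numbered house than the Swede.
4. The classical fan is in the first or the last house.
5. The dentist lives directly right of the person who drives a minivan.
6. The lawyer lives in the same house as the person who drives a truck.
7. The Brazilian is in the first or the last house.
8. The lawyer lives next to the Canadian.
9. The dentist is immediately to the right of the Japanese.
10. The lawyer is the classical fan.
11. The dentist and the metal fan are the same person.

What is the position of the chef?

1

By clue 7, the Brazilian is in house 4.
The only nationality still possible for house 1 is Japanese.
By clue 9, the dentist is in house 2.
By clue 11, the metal fan is in house 2.
House 1's profession must be chef (nothing else left).
House 3's profession must be architect (nothing else left).
That leaves lawyer as the profession for house 4.
Clue 5: the person who drives a minivan is in house 1.
From clue 6, the person who drives a truck must be in house 4.
From clue 8, the Canadian must be in house 3.
From clue 10, the classical fan must be in house 4.
House 2's nationality must be Swede (nothing else left).
The only vehicle still possible for house 2 is motorcycle.
That leaves jeep as the vehicle for house 3.
Clue 1: the folk fan is in house 3.
That leaves jazz as the music genre for house 1.
So: house 1 = chef/Japanese/minivan/jazz, house 2 = dentist/Swede/motorcycle/metal, house 3 = architect/Canadian/jeep/folk, house 4 = lawyer/Brazilian/truck/classical.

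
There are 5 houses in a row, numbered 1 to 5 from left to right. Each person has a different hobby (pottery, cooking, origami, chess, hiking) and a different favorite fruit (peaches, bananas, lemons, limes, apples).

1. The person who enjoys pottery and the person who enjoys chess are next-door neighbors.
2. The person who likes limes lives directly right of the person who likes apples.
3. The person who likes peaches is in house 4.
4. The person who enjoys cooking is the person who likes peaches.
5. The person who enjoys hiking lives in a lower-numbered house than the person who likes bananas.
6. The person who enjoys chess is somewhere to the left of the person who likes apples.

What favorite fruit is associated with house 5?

The person who likes peaches is in house 4 (clue 3).
From clue 4, the person who enjoys cooking must be in house 4.
So house 1 gets lemons for favorite fruit.
By clue 2, the person who likes limes is in house 3.
By clue 2, the person who likes apples is in house 2.
By clue 6, the person who enjoys chess is in house 1.
House 5 hobby: only origami fits.
That leaves bananas as the favorite fruit for house 5.
By clue 1, the person who enjoys pottery is in house 2.
That leaves hiking as the hobby for house 3.
So: house 1 = chess/lemons, house 2 = pottery/apples, house 3 = hiking/limes, house 4 = cooking/peaches, house 5 = origami/bananas.

bananas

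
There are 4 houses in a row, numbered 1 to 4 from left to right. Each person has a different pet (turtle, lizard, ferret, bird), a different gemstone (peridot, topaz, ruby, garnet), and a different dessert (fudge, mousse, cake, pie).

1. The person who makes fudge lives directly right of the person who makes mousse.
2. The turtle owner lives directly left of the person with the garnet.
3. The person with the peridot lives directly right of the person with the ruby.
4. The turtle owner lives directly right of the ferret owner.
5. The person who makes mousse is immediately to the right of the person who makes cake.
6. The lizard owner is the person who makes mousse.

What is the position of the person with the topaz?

That leaves bird as the pet for house 4.
House 1 pet: only ferret fits.
By clue 4, the turtle owner is in house 2.
House 3's pet must be lizard (nothing else left).
From clue 2, the person with the garnet must be in house 3.
The person who makes mousse is in house 3 (clue 6).
Clue 3 places the person with the peridot in house 2.
The person with the ruby is in house 1 (clue 3).
Clue 5 places the person who makes cake in house 2.
House 4's gemstone must be topaz (nothing else left).
So house 1 gets pie for dessert.
House 4 dessert: only fudge fits.
So: house 1 = ferret/ruby/pie, house 2 = turtle/peridot/cake, house 3 = lizard/garnet/mousse, house 4 = bird/topaz/fudge.

4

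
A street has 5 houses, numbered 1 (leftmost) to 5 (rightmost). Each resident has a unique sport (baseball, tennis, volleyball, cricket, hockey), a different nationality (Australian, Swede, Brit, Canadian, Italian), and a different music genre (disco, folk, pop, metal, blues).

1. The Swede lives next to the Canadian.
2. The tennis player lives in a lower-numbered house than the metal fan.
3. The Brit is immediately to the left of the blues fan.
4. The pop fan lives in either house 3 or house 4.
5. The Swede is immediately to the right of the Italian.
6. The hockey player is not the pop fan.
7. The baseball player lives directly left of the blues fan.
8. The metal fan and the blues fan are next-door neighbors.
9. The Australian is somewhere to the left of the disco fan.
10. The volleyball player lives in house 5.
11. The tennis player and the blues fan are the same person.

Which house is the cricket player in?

The volleyball player is in house 5 (clue 10).
The only music genre still possible for house 1 is folk.
The pop fan is narrowed to house 3 or 4; consider each.
Placing it in house 3 leads to a contradiction, so it's in house 4.
The metal fan is in house 3 (clue 8).
By clue 8, the blues fan is in house 2.
From clue 11, the tennis player must be in house 2.
House 4 sport: only cricket fits.
House 5's music genre must be disco (nothing else left).
Clue 3 places the Brit in house 1.
The only sport still possible for house 1 is baseball.
House 3's sport must be hockey (nothing else left).
The Australian is narrowed to house 2 or 3 or 4; consider each.
Placing it in house 3 and house 4 leads to a contradiction, so it's in house 2.
The Italian is narrowed to house 3 or 4; consider each.
Placing it in house 4 leads to a contradiction, so it's in house 3.
Clue 5: the Swede is in house 4.
So house 5 gets Canadian for nationality.
So: house 1 = baseball/Brit/folk, house 2 = tennis/Australian/blues, house 3 = hockey/Italian/metal, house 4 = cricket/Swede/pop, house 5 = volleyball/Canadian/disco.

4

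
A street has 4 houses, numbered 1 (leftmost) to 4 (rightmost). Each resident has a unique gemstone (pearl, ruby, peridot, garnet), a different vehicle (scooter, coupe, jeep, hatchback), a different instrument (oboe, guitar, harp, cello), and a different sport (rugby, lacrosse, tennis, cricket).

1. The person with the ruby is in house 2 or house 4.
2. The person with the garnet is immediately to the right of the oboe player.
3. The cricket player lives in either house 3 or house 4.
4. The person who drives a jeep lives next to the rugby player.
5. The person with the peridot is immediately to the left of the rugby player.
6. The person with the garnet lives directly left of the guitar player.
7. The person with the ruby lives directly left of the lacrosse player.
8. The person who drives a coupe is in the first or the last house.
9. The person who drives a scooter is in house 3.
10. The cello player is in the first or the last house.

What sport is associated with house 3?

lacrosse

From clue 7, the person with the ruby must be in house 2.
By clue 7, the lacrosse player is in house 3.
The person who drives a scooter is in house 3 (clue 9).
So house 3 gets garnet for gemstone.
House 4's gemstone must be pearl (nothing else left).
House 1's sport must be tennis (nothing else left).
So house 2 gets rugby for sport.
House 4 sport: only cricket fits.
From clue 2, the oboe player must be in house 2.
The person who drives a jeep is in house 1 (clue 4).
From clue 6, the guitar player must be in house 4.
So house 1 gets peridot for gemstone.
The only vehicle still possible for house 2 is hatchback.
House 4's vehicle must be coupe (nothing else left).
House 1 instrument: only cello fits.
House 3 instrument: only harp fits.
So: house 1 = peridot/jeep/cello/tennis, house 2 = ruby/hatchback/oboe/rugby, house 3 = garnet/scooter/harp/lacrosse, house 4 = pearl/coupe/guitar/cricket.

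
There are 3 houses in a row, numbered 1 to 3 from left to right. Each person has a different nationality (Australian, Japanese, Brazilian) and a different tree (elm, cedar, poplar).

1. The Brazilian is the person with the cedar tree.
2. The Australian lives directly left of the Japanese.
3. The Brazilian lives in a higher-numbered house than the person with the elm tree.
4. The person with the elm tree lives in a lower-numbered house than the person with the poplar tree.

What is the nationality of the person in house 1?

House 1 nationality: only Australian fits.
Clue 2: the Japanese is in house 2.
So house 3 gets Brazilian for nationality.
House 1 tree: only elm fits.
The person with the cedar tree is in house 3 (clue 1).
So house 2 gets poplar for tree.
So: house 1 = Australian/elm, house 2 = Japanese/poplar, house 3 = Brazilian/cedar.

Australian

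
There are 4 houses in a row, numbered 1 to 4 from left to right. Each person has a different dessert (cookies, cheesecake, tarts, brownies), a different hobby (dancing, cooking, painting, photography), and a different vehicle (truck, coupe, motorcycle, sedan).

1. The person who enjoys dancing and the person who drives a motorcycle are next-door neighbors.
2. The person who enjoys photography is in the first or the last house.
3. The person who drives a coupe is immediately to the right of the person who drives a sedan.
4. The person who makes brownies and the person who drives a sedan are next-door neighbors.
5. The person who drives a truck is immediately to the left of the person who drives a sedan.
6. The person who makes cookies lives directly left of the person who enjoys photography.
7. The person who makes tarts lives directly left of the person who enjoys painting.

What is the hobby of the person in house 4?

photography

Clue 6 places the person who makes cookies in house 3.
The person who enjoys photography is in house 4 (clue 6).
The person who makes tarts is narrowed to house 1 or 2; consider each.
Placing it in house 1 leads to a contradiction, so it's in house 2.
Clue 7 places the person who enjoys painting in house 3.
House 4's vehicle must be coupe (nothing else left).
From clue 3, the person who drives a sedan must be in house 3.
Clue 4 places the person who makes brownies in house 4.
Clue 5: the person who drives a truck is in house 2.
That leaves cheesecake as the dessert for house 1.
So house 1 gets motorcycle for vehicle.
By clue 1, the person who enjoys dancing is in house 2.
That leaves cooking as the hobby for house 1.
So: house 1 = cheesecake/cooking/motorcycle, house 2 = tarts/dancing/truck, house 3 = cookies/painting/sedan, house 4 = brownies/photography/coupe.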